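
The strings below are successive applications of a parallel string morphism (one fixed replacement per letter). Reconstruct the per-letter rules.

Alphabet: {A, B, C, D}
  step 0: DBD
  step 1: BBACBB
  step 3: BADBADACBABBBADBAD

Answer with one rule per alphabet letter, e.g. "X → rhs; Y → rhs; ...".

  step 0 ⇒ step 1: DBD ⇒ BB·AC·BB
    B ↦ AC
    D ↦ BB
    A ↦ BA  (constrained at step 1)
    C ↦ D  (constrained at step 1)

A->BA, B->AC, C->D, D->BB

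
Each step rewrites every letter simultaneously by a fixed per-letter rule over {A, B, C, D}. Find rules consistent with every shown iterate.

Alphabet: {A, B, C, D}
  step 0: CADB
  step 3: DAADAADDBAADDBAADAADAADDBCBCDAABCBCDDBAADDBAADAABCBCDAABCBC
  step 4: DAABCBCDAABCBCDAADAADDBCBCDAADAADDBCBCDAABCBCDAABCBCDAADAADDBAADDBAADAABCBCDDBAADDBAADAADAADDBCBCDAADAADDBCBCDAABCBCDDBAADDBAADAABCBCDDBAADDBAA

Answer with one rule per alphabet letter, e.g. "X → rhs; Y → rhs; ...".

  step 3 ⇒ step 4: DAADAADDBAADDBAADAADAADDBCBCDAABCBCDDBAADDBAADAABCBCDAABCBC ⇒ DAA·BC·BC·DAA·BC·BC·DAA·DAA·DD·BC·BC·DAA·DAA·DD·BC·BC·DAA·BC·BC·DAA·BC·BC·DAA·DAA·DD·BAA·DD·BAA·DAA·BC·BC·DD·BAA·DD·BAA·DAA·DAA·DD·BC·BC·DAA·DAA·DD·BC·BC·DAA·BC·BC·DD·BAA·DD·BAA·DAA·BC·BC·DD·BAA·DD·BAA
    A ↦ BC
    B ↦ DD
    C ↦ BAA
    D ↦ DAA

A->BC, B->DD, C->BAA, D->DAA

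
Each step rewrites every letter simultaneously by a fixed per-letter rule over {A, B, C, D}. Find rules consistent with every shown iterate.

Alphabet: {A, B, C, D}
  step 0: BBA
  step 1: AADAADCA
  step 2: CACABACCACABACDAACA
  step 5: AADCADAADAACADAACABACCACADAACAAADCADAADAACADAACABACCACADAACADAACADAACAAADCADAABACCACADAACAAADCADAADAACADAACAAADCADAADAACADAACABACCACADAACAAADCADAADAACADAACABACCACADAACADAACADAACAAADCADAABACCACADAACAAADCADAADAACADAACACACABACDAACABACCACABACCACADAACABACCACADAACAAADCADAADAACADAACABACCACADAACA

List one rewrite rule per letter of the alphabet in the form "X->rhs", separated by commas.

  step 1 ⇒ step 2: AADAADCA ⇒ CA·CA·BAC·CA·CA·BAC·DAA·CA
    A ↦ CA
    C ↦ DAA
    D ↦ BAC
  step 0 ⇒ step 1: BBA ⇒ AAD·AAD·CA
    B ↦ AAD

A->CA, B->AAD, C->DAA, D->BAC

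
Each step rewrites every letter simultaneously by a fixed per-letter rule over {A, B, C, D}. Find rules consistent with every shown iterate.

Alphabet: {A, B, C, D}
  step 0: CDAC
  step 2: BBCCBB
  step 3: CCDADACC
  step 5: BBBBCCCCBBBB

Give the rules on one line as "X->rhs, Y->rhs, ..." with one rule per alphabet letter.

  step 2 ⇒ step 3: BBCCBB ⇒ C·C·DA·DA·C·C
    B ↦ C
    C ↦ DA
    A ↦ B  (constrained at step 0)
    D ↦ B  (constrained at step 0)

A->B, B->C, C->DA, D->B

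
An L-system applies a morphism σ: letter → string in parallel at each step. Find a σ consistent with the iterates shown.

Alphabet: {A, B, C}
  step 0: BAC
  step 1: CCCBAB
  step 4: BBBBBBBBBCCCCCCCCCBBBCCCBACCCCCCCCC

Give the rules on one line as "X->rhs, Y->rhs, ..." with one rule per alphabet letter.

A->BA, B->CCC, C->B

  step 0 ⇒ step 1: BAC ⇒ CCC·BA·B
    A ↦ BA
    B ↦ CCC
    C ↦ B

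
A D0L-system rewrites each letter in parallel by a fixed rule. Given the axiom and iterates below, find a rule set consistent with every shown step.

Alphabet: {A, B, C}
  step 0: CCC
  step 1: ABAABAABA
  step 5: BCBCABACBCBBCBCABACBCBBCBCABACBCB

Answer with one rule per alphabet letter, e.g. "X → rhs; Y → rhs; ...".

A->B, B->C, C->ABA

  step 0 ⇒ step 1: CCC ⇒ ABA·ABA·ABA
    C ↦ ABA
    A ↦ B  (constrained at step 1)
    B ↦ C  (constrained at step 1)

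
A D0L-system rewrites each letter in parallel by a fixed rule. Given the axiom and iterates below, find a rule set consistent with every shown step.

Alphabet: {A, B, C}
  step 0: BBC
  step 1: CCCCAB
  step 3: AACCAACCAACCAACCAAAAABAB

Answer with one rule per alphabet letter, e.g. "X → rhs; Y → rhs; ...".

  step 0 ⇒ step 1: BBC ⇒ CC·CC·AB
    B ↦ CC
    C ↦ AB
    A ↦ AA  (constrained at step 1)

A->AA, B->CC, C->AB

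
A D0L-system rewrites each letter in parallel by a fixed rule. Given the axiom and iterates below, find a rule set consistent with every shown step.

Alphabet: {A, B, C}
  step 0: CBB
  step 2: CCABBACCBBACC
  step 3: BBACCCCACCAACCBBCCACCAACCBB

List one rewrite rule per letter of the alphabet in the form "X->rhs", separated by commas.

A->ACC, B->CCA, C->B

  step 2 ⇒ step 3: CCABBACCBBACC ⇒ B·B·ACC·CCA·CCA·ACC·B·B·CCA·CCA·ACC·B·B
    A ↦ ACC
    B ↦ CCA
    C ↦ B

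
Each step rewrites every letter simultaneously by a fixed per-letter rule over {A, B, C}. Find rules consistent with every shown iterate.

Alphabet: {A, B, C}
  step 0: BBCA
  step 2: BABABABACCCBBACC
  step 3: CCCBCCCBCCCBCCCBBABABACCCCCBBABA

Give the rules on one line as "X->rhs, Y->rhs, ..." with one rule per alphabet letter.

  step 2 ⇒ step 3: BABABABACCCBBACC ⇒ CC·CB·CC·CB·CC·CB·CC·CB·BA·BA·BA·CC·CC·CB·BA·BA
    A ↦ CB
    B ↦ CC
    C ↦ BA

A->CB, B->CC, C->BA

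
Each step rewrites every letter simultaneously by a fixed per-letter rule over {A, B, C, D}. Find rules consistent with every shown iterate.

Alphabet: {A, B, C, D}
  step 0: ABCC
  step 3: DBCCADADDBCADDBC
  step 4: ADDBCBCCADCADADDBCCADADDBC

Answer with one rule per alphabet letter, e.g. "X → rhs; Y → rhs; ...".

A->C, B->D, C->BC, D->AD

  step 3 ⇒ step 4: DBCCADADDBCADDBC ⇒ AD·D·BC·BC·C·AD·C·AD·AD·D·BC·C·AD·AD·D·BC
    A ↦ C
    B ↦ D
    C ↦ BC
    D ↦ AD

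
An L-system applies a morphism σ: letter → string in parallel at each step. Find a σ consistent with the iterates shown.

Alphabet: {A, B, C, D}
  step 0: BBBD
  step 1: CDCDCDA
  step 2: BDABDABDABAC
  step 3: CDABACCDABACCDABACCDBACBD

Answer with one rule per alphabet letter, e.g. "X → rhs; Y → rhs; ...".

  step 2 ⇒ step 3: BDABDABDABAC ⇒ CD·A·BAC·CD·A·BAC·CD·A·BAC·CD·BAC·BD
    A ↦ BAC
    B ↦ CD
    C ↦ BD
    D ↦ A

A->BAC, B->CD, C->BD, D->A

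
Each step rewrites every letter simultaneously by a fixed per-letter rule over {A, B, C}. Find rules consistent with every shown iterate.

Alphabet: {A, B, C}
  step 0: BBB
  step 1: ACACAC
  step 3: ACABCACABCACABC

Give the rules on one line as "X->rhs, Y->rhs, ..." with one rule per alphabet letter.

A->BC, B->AC, C->A

  step 0 ⇒ step 1: BBB ⇒ AC·AC·AC
    B ↦ AC
    A ↦ BC  (constrained at step 1)
    C ↦ A  (constrained at step 1)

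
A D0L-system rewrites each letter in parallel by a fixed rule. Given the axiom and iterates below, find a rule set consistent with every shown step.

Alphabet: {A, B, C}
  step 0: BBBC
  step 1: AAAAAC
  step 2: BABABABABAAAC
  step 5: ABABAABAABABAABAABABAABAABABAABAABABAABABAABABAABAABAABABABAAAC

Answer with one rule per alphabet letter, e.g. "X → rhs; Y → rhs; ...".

  step 1 ⇒ step 2: AAAAAC ⇒ BA·BA·BA·BA·BA·AAC
    A ↦ BA
    C ↦ AAC
  step 0 ⇒ step 1: BBBC ⇒ A·A·A·AAC
    B ↦ A

A->BA, B->A, C->AAC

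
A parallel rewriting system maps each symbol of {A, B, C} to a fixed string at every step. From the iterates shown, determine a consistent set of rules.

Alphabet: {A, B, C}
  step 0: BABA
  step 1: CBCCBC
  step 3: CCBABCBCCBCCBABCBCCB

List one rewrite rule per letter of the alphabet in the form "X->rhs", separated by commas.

A->C, B->CB, C->AB

  step 0 ⇒ step 1: BABA ⇒ CB·C·CB·C
    A ↦ C
    B ↦ CB
    C ↦ AB  (constrained at step 1)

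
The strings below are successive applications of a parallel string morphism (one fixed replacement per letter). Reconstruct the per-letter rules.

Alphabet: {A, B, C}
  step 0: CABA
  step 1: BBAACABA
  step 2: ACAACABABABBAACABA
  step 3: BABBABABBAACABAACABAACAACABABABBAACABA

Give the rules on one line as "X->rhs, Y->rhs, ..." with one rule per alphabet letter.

A->BA, B->ACA, C->B

  step 2 ⇒ step 3: ACAACABABABBAACABA ⇒ BA·B·BA·BA·B·BA·ACA·BA·ACA·BA·ACA·ACA·BA·BA·B·BA·ACA·BA
    A ↦ BA
    B ↦ ACA
    C ↦ B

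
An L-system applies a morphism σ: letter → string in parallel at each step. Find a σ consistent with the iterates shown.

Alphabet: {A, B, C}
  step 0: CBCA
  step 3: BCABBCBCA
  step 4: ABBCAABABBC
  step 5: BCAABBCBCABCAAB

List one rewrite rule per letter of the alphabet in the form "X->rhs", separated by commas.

A->BC, B->A, C->B

  step 4 ⇒ step 5: ABBCAABABBC ⇒ BC·A·A·B·BC·BC·A·BC·A·A·B
    A ↦ BC
    B ↦ A
    C ↦ B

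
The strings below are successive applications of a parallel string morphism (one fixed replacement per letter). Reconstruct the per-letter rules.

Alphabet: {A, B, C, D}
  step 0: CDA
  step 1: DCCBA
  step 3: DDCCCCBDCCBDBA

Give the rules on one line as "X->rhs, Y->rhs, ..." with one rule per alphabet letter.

A->BA, B->BD, C->D, D->CC

  step 0 ⇒ step 1: CDA ⇒ D·CC·BA
    A ↦ BA
    C ↦ D
    D ↦ CC
    B ↦ BD  (constrained at step 1)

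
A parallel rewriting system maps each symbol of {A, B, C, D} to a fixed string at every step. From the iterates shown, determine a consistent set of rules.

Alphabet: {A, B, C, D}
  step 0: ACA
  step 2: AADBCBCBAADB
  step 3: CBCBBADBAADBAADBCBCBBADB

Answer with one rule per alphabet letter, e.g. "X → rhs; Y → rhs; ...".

A->CB, B->DB, C->AA, D->BA

  step 2 ⇒ step 3: AADBCBCBAADB ⇒ CB·CB·BA·DB·AA·DB·AA·DB·CB·CB·BA·DB
    A ↦ CB
    B ↦ DB
    C ↦ AA
    D ↦ BA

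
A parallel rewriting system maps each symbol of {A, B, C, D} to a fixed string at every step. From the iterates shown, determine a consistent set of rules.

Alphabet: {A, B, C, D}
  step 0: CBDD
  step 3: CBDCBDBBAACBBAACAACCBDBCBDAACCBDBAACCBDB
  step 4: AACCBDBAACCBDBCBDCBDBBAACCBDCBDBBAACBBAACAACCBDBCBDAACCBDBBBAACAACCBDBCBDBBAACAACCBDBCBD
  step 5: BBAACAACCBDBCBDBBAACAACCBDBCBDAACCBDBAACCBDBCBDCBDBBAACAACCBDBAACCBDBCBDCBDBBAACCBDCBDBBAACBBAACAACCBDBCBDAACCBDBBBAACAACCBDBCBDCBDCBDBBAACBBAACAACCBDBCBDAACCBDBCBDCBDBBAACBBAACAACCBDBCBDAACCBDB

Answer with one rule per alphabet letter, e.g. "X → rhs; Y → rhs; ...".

  step 4 ⇒ step 5: AACCBDBAACCBDBCBDCBDBBAACCBDCBDBBAACBBAACAACCBDBCBDAACCBDBBBAACAACCBDBCBDBBAACAACCBDBCBD ⇒ B·B·AAC·AAC·CBD·B·CBD·B·B·AAC·AAC·CBD·B·CBD·AAC·CBD·B·AAC·CBD·B·CBD·CBD·B·B·AAC·AAC·CBD·B·AAC·CBD·B·CBD·CBD·B·B·AAC·CBD·CBD·B·B·AAC·B·B·AAC·AAC·CBD·B·CBD·AAC·CBD·B·B·B·AAC·AAC·CBD·B·CBD·CBD·CBD·B·B·AAC·B·B·AAC·AAC·CBD·B·CBD·AAC·CBD·B·CBD·CBD·B·B·AAC·B·B·AAC·AAC·CBD·B·CBD·AAC·CBD·B
    A ↦ B
    B ↦ CBD
    C ↦ AAC
    D ↦ B

A->B, B->CBD, C->AAC, D->B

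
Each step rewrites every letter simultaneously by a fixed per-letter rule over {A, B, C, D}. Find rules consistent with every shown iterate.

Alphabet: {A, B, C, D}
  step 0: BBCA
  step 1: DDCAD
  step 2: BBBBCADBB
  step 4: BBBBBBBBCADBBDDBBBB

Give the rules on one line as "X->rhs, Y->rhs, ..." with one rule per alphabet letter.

  step 1 ⇒ step 2: DDCAD ⇒ BB·BB·CA·D·BB
    A ↦ D
    C ↦ CA
    D ↦ BB
  step 0 ⇒ step 1: BBCA ⇒ D·D·CA·D
    B ↦ D

A->D, B->D, C->CA, D->BB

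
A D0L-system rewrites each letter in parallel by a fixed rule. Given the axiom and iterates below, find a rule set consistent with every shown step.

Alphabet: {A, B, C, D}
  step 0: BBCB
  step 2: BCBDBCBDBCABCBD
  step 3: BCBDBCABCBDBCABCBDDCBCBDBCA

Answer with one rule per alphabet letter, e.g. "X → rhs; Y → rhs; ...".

  step 2 ⇒ step 3: BCBDBCBDBCABCBD ⇒ BC·BD·BC·A·BC·BD·BC·A·BC·BD·DC·BC·BD·BC·A
    A ↦ DC
    B ↦ BC
    C ↦ BD
    D ↦ A

A->DC, B->BC, C->BD, D->A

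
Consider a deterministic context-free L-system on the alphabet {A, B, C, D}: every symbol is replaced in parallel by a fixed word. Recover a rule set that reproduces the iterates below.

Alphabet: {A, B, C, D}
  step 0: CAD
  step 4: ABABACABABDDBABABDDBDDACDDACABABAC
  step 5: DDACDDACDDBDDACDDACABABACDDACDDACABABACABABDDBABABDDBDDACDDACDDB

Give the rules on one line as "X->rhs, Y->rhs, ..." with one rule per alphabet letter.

A->DD, B->AC, C->B, D->AB

  step 4 ⇒ step 5: ABABACABABDDBABABDDBDDACDDACABABAC ⇒ DD·AC·DD·AC·DD·B·DD·AC·DD·AC·AB·AB·AC·DD·AC·DD·AC·AB·AB·AC·AB·AB·DD·B·AB·AB·DD·B·DD·AC·DD·AC·DD·B
    A ↦ DD
    B ↦ AC
    C ↦ B
    D ↦ AB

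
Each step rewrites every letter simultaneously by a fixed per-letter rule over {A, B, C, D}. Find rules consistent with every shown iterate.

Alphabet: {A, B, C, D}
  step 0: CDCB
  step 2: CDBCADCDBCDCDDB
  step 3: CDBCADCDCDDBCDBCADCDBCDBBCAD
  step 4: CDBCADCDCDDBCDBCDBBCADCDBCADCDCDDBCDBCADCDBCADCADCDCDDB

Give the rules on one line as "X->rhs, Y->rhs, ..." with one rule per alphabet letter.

A->CDD, B->CAD, C->CD, D->B

  step 3 ⇒ step 4: CDBCADCDCDDBCDBCADCDBCDBBCAD ⇒ CD·B·CAD·CD·CDD·B·CD·B·CD·B·B·CAD·CD·B·CAD·CD·CDD·B·CD·B·CAD·CD·B·CAD·CAD·CD·CDD·B
    A ↦ CDD
    B ↦ CAD
    C ↦ CD
    D ↦ B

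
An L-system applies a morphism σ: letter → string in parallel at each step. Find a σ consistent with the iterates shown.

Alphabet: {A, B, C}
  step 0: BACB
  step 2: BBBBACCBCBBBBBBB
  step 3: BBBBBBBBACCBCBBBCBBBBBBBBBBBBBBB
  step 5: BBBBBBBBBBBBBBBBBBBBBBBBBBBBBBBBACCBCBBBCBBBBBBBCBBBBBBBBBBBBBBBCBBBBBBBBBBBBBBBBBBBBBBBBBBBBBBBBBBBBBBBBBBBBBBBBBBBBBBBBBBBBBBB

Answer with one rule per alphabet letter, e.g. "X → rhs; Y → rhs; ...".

  step 2 ⇒ step 3: BBBBACCBCBBBBBBB ⇒ BB·BB·BB·BB·AC·CB·CB·BB·CB·BB·BB·BB·BB·BB·BB·BB
    A ↦ AC
    B ↦ BB
    C ↦ CB

A->AC, B->BB, C->CB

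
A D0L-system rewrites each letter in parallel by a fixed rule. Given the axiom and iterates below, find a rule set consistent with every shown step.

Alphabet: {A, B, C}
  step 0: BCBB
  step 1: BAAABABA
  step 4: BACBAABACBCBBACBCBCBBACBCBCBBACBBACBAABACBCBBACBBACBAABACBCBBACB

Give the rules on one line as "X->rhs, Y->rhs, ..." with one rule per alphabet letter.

  step 0 ⇒ step 1: BCBB ⇒ BA·AA·BA·BA
    B ↦ BA
    C ↦ AA
    A ↦ CB  (constrained at step 1)

A->CB, B->BA, C->AA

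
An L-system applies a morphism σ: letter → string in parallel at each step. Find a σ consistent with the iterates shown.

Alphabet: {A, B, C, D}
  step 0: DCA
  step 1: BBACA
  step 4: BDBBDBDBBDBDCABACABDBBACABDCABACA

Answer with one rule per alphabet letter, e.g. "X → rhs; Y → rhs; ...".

  step 0 ⇒ step 1: DCA ⇒ B·BA·CA
    A ↦ CA
    C ↦ BA
    D ↦ B
    B ↦ BD  (constrained at step 1)

A->CA, B->BD, C->BA, D->B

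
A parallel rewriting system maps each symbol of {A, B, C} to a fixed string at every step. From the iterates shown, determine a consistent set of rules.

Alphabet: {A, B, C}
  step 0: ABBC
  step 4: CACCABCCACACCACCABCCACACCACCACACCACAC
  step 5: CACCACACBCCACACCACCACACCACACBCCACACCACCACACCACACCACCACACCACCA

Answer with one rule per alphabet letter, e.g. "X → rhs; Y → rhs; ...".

  step 4 ⇒ step 5: CACCABCCACACCACCABCCACACCACCACACCACAC ⇒ CA·C·CA·CA·C·BC·CA·CA·C·CA·C·CA·CA·C·CA·CA·C·BC·CA·CA·C·CA·C·CA·CA·C·CA·CA·C·CA·C·CA·CA·C·CA·C·CA
    A ↦ C
    B ↦ BC
    C ↦ CA

A->C, B->BC, C->CA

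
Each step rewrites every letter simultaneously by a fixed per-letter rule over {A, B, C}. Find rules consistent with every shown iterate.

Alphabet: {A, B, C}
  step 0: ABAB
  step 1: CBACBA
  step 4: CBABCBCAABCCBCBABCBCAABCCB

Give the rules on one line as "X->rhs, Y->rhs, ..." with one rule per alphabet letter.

A->CB, B->A, C->BC

  step 0 ⇒ step 1: ABAB ⇒ CB·A·CB·A
    A ↦ CB
    B ↦ A
    C ↦ BC  (constrained at step 1)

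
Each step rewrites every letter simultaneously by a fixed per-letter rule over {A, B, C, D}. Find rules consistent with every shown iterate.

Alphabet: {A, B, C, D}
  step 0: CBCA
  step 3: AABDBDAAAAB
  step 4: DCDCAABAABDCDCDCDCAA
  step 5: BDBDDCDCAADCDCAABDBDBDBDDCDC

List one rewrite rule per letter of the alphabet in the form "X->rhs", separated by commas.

  step 4 ⇒ step 5: DCDCAABAABDCDCDCDCAA ⇒ B·D·B·D·DC·DC·AA·DC·DC·AA·B·D·B·D·B·D·B·D·DC·DC
    A ↦ DC
    B ↦ AA
    C ↦ D
    D ↦ B

A->DC, B->AA, C->D, D->B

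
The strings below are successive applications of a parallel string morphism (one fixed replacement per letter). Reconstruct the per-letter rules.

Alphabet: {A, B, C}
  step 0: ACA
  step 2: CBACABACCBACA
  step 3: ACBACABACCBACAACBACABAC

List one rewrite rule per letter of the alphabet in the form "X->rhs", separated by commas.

  step 2 ⇒ step 3: CBACABACCBACA ⇒ A·C·BAC·A·BAC·C·BAC·A·A·C·BAC·A·BAC
    A ↦ BAC
    B ↦ C
    C ↦ A

A->BAC, B->C, C->A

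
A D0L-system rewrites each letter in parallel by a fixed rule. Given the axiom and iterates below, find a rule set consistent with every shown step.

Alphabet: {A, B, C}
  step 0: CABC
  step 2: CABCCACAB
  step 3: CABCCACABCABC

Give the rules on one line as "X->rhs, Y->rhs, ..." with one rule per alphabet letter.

A->B, B->C, C->CA

  step 2 ⇒ step 3: CABCCACAB ⇒ CA·B·C·CA·CA·B·CA·B·C
    A ↦ B
    B ↦ C
    C ↦ CA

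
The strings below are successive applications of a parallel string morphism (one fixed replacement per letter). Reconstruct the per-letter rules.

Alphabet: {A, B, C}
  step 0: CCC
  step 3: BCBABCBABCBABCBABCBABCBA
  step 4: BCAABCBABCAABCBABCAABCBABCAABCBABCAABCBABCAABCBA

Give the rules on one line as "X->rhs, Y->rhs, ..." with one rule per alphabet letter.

  step 3 ⇒ step 4: BCBABCBABCBABCBABCBABCBA ⇒ BC·AA·BC·BA·BC·AA·BC·BA·BC·AA·BC·BA·BC·AA·BC·BA·BC·AA·BC·BA·BC·AA·BC·BA
    A ↦ BA
    B ↦ BC
    C ↦ AA

A->BA, B->BC, C->AA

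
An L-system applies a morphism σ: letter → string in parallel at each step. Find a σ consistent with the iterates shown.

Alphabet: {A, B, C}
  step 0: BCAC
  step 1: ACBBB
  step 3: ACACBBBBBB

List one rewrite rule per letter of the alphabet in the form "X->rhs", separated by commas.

  step 0 ⇒ step 1: BCAC ⇒ AC·B·B·B
    A ↦ B
    B ↦ AC
    C ↦ B

A->B, B->AC, C->B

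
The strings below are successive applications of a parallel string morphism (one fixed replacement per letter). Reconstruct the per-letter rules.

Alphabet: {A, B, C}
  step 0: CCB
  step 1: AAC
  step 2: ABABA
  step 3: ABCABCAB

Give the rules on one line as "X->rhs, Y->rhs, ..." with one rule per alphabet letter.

A->AB, B->C, C->A

  step 2 ⇒ step 3: ABABA ⇒ AB·C·AB·C·AB
    A ↦ AB
    B ↦ C
  step 0 ⇒ step 1: CCB ⇒ A·A·C
    C ↦ A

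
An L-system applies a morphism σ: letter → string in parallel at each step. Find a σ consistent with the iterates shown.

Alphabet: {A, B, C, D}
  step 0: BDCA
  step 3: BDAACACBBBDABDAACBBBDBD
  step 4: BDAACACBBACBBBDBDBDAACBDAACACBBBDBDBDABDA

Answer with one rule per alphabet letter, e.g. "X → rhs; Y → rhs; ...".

  step 3 ⇒ step 4: BDAACACBBBDABDAACBBBDBD ⇒ BD·A·AC·AC·BB·AC·BB·BD·BD·BD·A·AC·BD·A·AC·AC·BB·BD·BD·BD·A·BD·A
    A ↦ AC
    B ↦ BD
    C ↦ BB
    D ↦ A

A->AC, B->BD, C->BB, D->A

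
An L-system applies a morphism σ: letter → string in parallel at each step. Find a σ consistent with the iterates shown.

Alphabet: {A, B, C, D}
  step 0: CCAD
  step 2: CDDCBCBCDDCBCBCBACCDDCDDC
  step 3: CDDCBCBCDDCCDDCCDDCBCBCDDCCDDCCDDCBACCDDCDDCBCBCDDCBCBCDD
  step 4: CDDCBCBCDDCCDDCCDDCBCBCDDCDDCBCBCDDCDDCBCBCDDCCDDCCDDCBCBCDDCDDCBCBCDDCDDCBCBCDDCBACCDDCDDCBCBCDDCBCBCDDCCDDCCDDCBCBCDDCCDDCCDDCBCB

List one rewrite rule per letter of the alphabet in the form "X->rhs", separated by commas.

  step 3 ⇒ step 4: CDDCBCBCDDCCDDCCDDCBCBCDDCCDDCCDDCBACCDDCDDCBCBCDDCBCBCDD ⇒ CDD·CB·CB·CDD·C·CDD·C·CDD·CB·CB·CDD·CDD·CB·CB·CDD·CDD·CB·CB·CDD·C·CDD·C·CDD·CB·CB·CDD·CDD·CB·CB·CDD·CDD·CB·CB·CDD·C·BAC·CDD·CDD·CB·CB·CDD·CB·CB·CDD·C·CDD·C·CDD·CB·CB·CDD·C·CDD·C·CDD·CB·CB
    A ↦ BAC
    B ↦ C
    C ↦ CDD
    D ↦ CB

A->BAC, B->C, C->CDD, D->CB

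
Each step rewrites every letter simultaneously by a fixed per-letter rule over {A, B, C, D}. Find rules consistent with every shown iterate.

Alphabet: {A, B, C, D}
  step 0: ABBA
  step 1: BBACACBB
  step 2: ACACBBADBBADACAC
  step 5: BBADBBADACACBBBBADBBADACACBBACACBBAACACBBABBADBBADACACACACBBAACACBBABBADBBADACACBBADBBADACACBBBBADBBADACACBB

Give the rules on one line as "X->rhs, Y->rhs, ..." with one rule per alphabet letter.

A->BB, B->AC, C->AD, D->A

  step 1 ⇒ step 2: BBACACBB ⇒ AC·AC·BB·AD·BB·AD·AC·AC
    A ↦ BB
    B ↦ AC
    C ↦ AD
    D ↦ A  (constrained at step 2)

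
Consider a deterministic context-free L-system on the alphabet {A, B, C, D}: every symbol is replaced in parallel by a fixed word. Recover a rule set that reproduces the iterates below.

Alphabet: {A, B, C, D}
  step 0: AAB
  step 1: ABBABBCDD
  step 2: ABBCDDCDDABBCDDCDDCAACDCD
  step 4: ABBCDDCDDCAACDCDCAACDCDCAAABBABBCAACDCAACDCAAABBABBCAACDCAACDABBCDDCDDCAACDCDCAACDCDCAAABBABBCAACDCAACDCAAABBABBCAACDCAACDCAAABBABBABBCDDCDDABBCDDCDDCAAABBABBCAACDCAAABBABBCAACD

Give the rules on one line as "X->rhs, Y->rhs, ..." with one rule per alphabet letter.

  step 1 ⇒ step 2: ABBABBCDD ⇒ ABB·CDD·CDD·ABB·CDD·CDD·CAA·CD·CD
    A ↦ ABB
    B ↦ CDD
    C ↦ CAA
    D ↦ CD

A->ABB, B->CDD, C->CAA, D->CD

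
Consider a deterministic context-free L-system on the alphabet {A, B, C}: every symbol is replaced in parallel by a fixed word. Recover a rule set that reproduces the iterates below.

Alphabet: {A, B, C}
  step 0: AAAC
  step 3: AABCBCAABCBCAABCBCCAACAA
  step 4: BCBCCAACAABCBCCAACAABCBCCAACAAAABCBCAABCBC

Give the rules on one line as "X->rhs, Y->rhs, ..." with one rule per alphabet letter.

  step 3 ⇒ step 4: AABCBCAABCBCAABCBCCAACAA ⇒ BC·BC·C·AA·C·AA·BC·BC·C·AA·C·AA·BC·BC·C·AA·C·AA·AA·BC·BC·AA·BC·BC
    A ↦ BC
    B ↦ C
    C ↦ AA

A->BC, B->C, C->AA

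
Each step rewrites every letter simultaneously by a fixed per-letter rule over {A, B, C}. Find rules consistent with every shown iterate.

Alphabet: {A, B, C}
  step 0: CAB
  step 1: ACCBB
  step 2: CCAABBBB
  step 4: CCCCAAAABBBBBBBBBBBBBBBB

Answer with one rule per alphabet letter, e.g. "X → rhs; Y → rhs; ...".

A->CC, B->BB, C->A

  step 1 ⇒ step 2: ACCBB ⇒ CC·A·A·BB·BB
    A ↦ CC
    B ↦ BB
    C ↦ A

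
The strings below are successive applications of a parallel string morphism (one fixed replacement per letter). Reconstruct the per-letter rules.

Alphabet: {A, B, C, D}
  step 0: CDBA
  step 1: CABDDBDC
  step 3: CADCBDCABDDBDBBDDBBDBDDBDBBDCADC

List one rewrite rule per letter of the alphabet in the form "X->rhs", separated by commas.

  step 0 ⇒ step 1: CDBA ⇒ CA·BD·DB·DC
    A ↦ DC
    B ↦ DB
    C ↦ CA
    D ↦ BD

A->DC, B->DB, C->CA, D->BD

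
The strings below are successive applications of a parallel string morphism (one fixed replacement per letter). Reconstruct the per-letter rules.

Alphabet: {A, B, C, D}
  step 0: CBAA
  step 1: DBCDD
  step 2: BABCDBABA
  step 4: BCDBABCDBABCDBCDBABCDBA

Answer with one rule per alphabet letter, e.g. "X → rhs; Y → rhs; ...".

  step 1 ⇒ step 2: DBCDD ⇒ BA·BC·D·BA·BA
    B ↦ BC
    C ↦ D
    D ↦ BA
  step 0 ⇒ step 1: CBAA ⇒ D·BC·D·D
    A ↦ D

A->D, B->BC, C->D, D->BA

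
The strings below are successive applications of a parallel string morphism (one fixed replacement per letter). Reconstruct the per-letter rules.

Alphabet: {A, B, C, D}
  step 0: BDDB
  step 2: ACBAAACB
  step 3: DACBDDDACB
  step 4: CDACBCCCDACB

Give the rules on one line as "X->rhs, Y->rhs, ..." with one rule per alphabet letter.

A->D, B->CB, C->A, D->C

  step 3 ⇒ step 4: DACBDDDACB ⇒ C·D·A·CB·C·C·C·D·A·CB
    A ↦ D
    B ↦ CB
    C ↦ A
    D ↦ C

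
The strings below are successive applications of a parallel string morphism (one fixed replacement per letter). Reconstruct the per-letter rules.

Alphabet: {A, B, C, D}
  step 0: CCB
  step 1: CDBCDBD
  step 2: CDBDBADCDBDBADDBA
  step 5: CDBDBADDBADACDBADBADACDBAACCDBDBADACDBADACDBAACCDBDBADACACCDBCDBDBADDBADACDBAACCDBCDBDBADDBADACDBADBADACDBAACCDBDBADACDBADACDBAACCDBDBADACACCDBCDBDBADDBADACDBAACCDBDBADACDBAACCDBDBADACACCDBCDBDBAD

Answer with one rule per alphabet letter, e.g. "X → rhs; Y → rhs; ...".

A->AC, B->D, C->CDB, D->DBA

  step 1 ⇒ step 2: CDBCDBD ⇒ CDB·DBA·D·CDB·DBA·D·DBA
    B ↦ D
    C ↦ CDB
    D ↦ DBA
    A ↦ AC  (constrained at step 2)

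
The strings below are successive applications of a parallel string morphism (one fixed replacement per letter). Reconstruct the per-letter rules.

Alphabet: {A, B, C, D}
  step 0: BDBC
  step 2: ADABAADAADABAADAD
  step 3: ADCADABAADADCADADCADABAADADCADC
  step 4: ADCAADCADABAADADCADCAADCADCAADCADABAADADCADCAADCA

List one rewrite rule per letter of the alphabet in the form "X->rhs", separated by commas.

  step 3 ⇒ step 4: ADCADABAADADCADADCADABAADADCADC ⇒ AD·C·A·AD·C·AD·ABA·AD·AD·C·AD·C·A·AD·C·AD·C·A·AD·C·AD·ABA·AD·AD·C·AD·C·A·AD·C·A
    A ↦ AD
    B ↦ ABA
    C ↦ A
    D ↦ C

A->AD, B->ABA, C->A, D->C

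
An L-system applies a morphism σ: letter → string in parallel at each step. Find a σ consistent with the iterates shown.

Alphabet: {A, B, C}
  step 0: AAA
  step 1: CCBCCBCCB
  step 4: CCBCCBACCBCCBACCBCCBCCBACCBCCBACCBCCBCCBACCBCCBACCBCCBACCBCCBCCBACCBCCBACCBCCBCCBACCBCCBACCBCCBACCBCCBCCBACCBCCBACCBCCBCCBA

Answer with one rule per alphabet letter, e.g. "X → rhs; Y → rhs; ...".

  step 0 ⇒ step 1: AAA ⇒ CCB·CCB·CCB
    A ↦ CCB
    B ↦ A  (constrained at step 1)
    C ↦ CCB  (constrained at step 1)

A->CCB, B->A, C->CCB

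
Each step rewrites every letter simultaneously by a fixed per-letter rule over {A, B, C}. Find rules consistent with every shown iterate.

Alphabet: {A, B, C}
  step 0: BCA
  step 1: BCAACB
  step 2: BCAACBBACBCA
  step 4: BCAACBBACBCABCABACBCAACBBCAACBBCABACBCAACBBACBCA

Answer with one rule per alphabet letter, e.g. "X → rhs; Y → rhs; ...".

  step 1 ⇒ step 2: BCAACB ⇒ BCA·AC·B·B·AC·BCA
    A ↦ B
    B ↦ BCA
    C ↦ AC

A->B, B->BCA, C->AC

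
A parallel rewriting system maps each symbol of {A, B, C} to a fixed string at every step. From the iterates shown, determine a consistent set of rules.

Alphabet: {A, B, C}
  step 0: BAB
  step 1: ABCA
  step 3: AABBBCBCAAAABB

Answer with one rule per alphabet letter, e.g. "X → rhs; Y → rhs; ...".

  step 0 ⇒ step 1: BAB ⇒ A·BC·A
    A ↦ BC
    B ↦ A
    C ↦ ABB  (constrained at step 1)

A->BC, B->A, C->ABB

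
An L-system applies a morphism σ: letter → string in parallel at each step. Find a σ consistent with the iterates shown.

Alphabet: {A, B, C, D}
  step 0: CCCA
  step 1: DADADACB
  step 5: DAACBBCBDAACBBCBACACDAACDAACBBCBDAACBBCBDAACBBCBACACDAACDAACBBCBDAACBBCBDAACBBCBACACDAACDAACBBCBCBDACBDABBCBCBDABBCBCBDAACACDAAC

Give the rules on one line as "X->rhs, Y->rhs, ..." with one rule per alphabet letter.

  step 0 ⇒ step 1: CCCA ⇒ DA·DA·DA·CB
    A ↦ CB
    C ↦ DA
    B ↦ AC  (constrained at step 1)
    D ↦ BB  (constrained at step 1)

A->CB, B->AC, C->DA, D->BB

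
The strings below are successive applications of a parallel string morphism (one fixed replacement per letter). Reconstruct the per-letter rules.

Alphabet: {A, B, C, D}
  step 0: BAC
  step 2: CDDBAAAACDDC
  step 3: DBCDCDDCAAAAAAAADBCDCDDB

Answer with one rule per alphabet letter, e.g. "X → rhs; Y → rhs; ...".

A->AA, B->DC, C->DB, D->CD

  step 2 ⇒ step 3: CDDBAAAACDDC ⇒ DB·CD·CD·DC·AA·AA·AA·AA·DB·CD·CD·DB
    A ↦ AA
    B ↦ DC
    C ↦ DB
    D ↦ CD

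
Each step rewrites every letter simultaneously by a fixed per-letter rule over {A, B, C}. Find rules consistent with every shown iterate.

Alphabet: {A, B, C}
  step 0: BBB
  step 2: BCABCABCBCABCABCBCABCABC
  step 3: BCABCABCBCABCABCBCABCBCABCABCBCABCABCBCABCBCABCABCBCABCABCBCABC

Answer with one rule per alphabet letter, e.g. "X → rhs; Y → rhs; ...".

A->ABC, B->BCA, C->BC

  step 2 ⇒ step 3: BCABCABCBCABCABCBCABCABC ⇒ BCA·BC·ABC·BCA·BC·ABC·BCA·BC·BCA·BC·ABC·BCA·BC·ABC·BCA·BC·BCA·BC·ABC·BCA·BC·ABC·BCA·BC
    A ↦ ABC
    B ↦ BCA
    C ↦ BC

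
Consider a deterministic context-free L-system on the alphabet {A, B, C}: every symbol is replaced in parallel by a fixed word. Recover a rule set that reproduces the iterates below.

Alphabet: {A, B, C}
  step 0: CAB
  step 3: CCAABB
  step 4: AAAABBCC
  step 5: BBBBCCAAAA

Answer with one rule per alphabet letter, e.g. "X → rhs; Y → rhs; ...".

  step 4 ⇒ step 5: AAAABBCC ⇒ B·B·B·B·C·C·AA·AA
    A ↦ B
    B ↦ C
    C ↦ AA

A->B, B->C, C->AA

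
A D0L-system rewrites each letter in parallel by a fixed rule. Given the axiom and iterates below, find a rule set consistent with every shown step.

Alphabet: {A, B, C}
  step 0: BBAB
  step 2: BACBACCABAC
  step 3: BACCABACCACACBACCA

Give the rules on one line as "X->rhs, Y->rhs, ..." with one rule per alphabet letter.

  step 2 ⇒ step 3: BACBACCABAC ⇒ BA·C·CA·BA·C·CA·CA·C·BA·C·CA
    A ↦ C
    B ↦ BA
    C ↦ CA

A->C, B->BA, C->CA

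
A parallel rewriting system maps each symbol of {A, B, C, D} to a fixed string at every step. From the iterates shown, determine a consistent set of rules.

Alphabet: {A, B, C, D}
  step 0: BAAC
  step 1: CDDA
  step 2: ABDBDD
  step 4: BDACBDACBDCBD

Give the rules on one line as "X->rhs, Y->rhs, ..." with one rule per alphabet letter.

A->D, B->C, C->A, D->BD

  step 1 ⇒ step 2: CDDA ⇒ A·BD·BD·D
    A ↦ D
    C ↦ A
    D ↦ BD
  step 0 ⇒ step 1: BAAC ⇒ C·D·D·A
    B ↦ C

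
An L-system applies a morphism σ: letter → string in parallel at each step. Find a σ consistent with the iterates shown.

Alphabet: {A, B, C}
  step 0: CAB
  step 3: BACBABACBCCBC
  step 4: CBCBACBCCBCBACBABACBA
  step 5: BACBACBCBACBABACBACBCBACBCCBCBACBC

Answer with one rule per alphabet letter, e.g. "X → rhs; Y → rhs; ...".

A->BC, B->C, C->BA

  step 4 ⇒ step 5: CBCBACBCCBCBACBABACBA ⇒ BA·C·BA·C·BC·BA·C·BA·BA·C·BA·C·BC·BA·C·BC·C·BC·BA·C·BC
    A ↦ BC
    B ↦ C
    C ↦ BA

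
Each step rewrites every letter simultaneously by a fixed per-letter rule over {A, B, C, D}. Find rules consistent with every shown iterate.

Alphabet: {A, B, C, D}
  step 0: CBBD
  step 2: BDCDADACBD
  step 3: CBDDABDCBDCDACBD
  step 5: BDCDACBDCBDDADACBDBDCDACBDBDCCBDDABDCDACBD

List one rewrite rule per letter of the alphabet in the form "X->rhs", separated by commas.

A->C, B->C, C->DA, D->BD

  step 2 ⇒ step 3: BDCDADACBD ⇒ C·BD·DA·BD·C·BD·C·DA·C·BD
    A ↦ C
    B ↦ C
    C ↦ DA
    D ↦ BD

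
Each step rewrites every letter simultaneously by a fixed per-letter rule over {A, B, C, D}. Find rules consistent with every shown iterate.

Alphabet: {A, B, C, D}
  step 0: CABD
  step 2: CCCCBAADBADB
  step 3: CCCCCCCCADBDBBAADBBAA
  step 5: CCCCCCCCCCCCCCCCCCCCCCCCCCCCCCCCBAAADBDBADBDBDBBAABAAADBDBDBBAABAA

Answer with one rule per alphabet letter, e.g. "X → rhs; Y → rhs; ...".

A->DB, B->A, C->CC, D->BA

  step 2 ⇒ step 3: CCCCBAADBADB ⇒ CC·CC·CC·CC·A·DB·DB·BA·A·DB·BA·A
    A ↦ DB
    B ↦ A
    C ↦ CC
    D ↦ BA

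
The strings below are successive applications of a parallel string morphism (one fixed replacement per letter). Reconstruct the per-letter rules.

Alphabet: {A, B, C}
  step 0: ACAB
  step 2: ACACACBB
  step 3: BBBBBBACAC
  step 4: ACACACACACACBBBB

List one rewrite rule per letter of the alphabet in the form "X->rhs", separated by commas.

  step 3 ⇒ step 4: BBBBBBACAC ⇒ AC·AC·AC·AC·AC·AC·B·B·B·B
    A ↦ B
    B ↦ AC
    C ↦ B

A->B, B->AC, C->B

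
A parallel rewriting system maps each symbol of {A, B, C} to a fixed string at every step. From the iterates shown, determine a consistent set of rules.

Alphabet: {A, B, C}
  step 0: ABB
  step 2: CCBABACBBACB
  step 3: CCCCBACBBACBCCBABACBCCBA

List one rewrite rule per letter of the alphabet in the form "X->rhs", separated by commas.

  step 2 ⇒ step 3: CCBABACBBACB ⇒ CC·CC·BA·CB·BA·CB·CC·BA·BA·CB·CC·BA
    A ↦ CB
    B ↦ BA
    C ↦ CC

A->CB, B->BA, C->CC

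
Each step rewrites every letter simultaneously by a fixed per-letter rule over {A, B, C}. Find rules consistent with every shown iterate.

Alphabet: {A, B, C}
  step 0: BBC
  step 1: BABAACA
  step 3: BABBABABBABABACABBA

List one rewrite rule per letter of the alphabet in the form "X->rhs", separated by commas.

  step 0 ⇒ step 1: BBC ⇒ BA·BA·ACA
    B ↦ BA
    C ↦ ACA
    A ↦ B  (constrained at step 1)

A->B, B->BA, C->ACA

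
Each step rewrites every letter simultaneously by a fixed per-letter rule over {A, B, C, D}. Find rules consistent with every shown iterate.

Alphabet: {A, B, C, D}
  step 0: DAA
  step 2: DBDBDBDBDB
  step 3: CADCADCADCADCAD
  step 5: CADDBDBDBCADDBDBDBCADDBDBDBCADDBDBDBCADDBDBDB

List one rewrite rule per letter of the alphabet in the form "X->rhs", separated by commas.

  step 2 ⇒ step 3: DBDBDBDBDB ⇒ C·AD·C·AD·C·AD·C·AD·C·AD
    B ↦ AD
    D ↦ C
    A ↦ CC  (constrained at step 0)
    C ↦ DB  (constrained at step 3)

A->CC, B->AD, C->DB, D->C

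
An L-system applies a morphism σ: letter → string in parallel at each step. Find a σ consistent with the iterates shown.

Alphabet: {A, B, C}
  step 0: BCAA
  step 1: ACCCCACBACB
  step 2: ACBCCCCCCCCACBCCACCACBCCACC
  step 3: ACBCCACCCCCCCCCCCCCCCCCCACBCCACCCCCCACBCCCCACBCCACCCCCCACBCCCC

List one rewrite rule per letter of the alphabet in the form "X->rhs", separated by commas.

A->ACB, B->ACC, C->CC

  step 2 ⇒ step 3: ACBCCCCCCCCACBCCACCACBCCACC ⇒ ACB·CC·ACC·CC·CC·CC·CC·CC·CC·CC·CC·ACB·CC·ACC·CC·CC·ACB·CC·CC·ACB·CC·ACC·CC·CC·ACB·CC·CC
    A ↦ ACB
    B ↦ ACC
    C ↦ CC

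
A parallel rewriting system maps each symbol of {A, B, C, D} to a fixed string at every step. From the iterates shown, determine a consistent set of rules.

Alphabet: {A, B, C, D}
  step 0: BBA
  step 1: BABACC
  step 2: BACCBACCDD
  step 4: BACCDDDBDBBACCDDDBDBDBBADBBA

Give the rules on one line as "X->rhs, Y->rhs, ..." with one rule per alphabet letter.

  step 1 ⇒ step 2: BABACC ⇒ BA·CC·BA·CC·D·D
    A ↦ CC
    B ↦ BA
    C ↦ D
    D ↦ DB  (constrained at step 2)

A->CC, B->BA, C->D, D->DB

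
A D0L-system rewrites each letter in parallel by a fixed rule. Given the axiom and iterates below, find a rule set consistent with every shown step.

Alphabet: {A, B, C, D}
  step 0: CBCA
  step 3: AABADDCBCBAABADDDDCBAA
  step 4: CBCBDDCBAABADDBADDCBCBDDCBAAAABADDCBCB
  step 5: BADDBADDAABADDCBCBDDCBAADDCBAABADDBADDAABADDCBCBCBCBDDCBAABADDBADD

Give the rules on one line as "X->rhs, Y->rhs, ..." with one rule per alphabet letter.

A->CB, B->DD, C->BA, D->A

  step 4 ⇒ step 5: CBCBDDCBAABADDBADDCBCBDDCBAAAABADDCBCB ⇒ BA·DD·BA·DD·A·A·BA·DD·CB·CB·DD·CB·A·A·DD·CB·A·A·BA·DD·BA·DD·A·A·BA·DD·CB·CB·CB·CB·DD·CB·A·A·BA·DD·BA·DD
    A ↦ CB
    B ↦ DD
    C ↦ BA
    D ↦ A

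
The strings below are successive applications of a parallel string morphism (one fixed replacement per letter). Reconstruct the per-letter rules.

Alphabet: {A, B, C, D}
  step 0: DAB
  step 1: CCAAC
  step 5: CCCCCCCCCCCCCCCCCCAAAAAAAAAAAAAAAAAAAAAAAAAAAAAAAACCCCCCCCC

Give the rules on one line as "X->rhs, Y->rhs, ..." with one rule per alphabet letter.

A->AA, B->C, C->DB, D->CC

  step 0 ⇒ step 1: DAB ⇒ CC·AA·C
    A ↦ AA
    B ↦ C
    D ↦ CC
    C ↦ DB  (constrained at step 1)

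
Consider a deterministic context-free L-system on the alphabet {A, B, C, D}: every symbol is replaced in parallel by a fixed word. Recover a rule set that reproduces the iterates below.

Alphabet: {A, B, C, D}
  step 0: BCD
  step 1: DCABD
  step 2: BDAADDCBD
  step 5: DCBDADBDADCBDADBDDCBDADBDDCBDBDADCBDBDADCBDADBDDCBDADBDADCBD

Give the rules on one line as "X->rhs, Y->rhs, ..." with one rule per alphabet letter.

A->AD, B->DC, C->A, D->BD

  step 1 ⇒ step 2: DCABD ⇒ BD·A·AD·DC·BD
    A ↦ AD
    B ↦ DC
    C ↦ A
    D ↦ BD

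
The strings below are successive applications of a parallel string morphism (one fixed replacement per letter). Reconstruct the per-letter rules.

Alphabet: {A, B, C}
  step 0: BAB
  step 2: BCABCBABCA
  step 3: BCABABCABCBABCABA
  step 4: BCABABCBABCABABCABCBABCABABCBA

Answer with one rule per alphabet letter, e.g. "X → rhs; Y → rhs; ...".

A->BA, B->BC, C->A

  step 3 ⇒ step 4: BCABABCABCBABCABA ⇒ BC·A·BA·BC·BA·BC·A·BA·BC·A·BC·BA·BC·A·BA·BC·BA
    A ↦ BA
    B ↦ BC
    C ↦ A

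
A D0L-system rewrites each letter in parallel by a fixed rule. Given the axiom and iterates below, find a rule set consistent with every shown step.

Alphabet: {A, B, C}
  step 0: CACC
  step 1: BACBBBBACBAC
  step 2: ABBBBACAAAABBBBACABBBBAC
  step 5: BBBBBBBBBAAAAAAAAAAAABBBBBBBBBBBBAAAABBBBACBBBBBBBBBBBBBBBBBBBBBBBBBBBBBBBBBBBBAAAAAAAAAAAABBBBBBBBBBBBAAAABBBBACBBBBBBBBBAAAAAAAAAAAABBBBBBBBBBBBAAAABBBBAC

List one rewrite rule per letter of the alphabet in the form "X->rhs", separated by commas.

  step 1 ⇒ step 2: BACBBBBACBAC ⇒ A·BBB·BAC·A·A·A·A·BBB·BAC·A·BBB·BAC
    A ↦ BBB
    B ↦ A
    C ↦ BAC

A->BBB, B->A, C->BAC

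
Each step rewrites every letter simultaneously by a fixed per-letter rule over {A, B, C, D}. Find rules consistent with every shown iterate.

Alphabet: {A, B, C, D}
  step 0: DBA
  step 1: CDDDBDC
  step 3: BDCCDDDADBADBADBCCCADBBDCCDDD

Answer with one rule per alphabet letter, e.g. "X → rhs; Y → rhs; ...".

A->BDC, B->DDD, C->ADB, D->C

  step 0 ⇒ step 1: DBA ⇒ C·DDD·BDC
    A ↦ BDC
    B ↦ DDD
    D ↦ C
    C ↦ ADB  (constrained at step 1)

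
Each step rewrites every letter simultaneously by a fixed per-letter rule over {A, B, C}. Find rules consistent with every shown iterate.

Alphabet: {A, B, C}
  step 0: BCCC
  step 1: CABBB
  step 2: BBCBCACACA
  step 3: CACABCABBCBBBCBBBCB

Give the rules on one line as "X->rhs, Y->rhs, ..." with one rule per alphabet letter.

A->BCB, B->CA, C->B

  step 2 ⇒ step 3: BBCBCACACA ⇒ CA·CA·B·CA·B·BCB·B·BCB·B·BCB
    A ↦ BCB
    B ↦ CA
    C ↦ B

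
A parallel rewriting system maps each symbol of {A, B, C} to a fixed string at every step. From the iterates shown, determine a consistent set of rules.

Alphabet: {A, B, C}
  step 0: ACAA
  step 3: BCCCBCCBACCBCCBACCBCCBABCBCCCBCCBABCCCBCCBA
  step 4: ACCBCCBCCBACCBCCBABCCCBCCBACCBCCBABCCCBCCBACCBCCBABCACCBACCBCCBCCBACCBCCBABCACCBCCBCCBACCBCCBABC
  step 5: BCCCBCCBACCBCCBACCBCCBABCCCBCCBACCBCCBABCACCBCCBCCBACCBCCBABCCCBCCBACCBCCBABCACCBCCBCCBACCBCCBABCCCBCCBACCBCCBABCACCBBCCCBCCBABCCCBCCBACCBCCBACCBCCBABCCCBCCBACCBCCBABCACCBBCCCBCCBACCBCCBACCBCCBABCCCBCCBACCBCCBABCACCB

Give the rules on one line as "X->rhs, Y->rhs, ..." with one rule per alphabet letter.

A->BC, B->A, C->CCB

  step 4 ⇒ step 5: ACCBCCBCCBACCBCCBABCCCBCCBACCBCCBABCCCBCCBACCBCCBABCACCBACCBCCBCCBACCBCCBABCACCBCCBCCBACCBCCBABC ⇒ BC·CCB·CCB·A·CCB·CCB·A·CCB·CCB·A·BC·CCB·CCB·A·CCB·CCB·A·BC·A·CCB·CCB·CCB·A·CCB·CCB·A·BC·CCB·CCB·A·CCB·CCB·A·BC·A·CCB·CCB·CCB·A·CCB·CCB·A·BC·CCB·CCB·A·CCB·CCB·A·BC·A·CCB·BC·CCB·CCB·A·BC·CCB·CCB·A·CCB·CCB·A·CCB·CCB·A·BC·CCB·CCB·A·CCB·CCB·A·BC·A·CCB·BC·CCB·CCB·A·CCB·CCB·A·CCB·CCB·A·BC·CCB·CCB·A·CCB·CCB·A·BC·A·CCB
    A ↦ BC
    B ↦ A
    C ↦ CCB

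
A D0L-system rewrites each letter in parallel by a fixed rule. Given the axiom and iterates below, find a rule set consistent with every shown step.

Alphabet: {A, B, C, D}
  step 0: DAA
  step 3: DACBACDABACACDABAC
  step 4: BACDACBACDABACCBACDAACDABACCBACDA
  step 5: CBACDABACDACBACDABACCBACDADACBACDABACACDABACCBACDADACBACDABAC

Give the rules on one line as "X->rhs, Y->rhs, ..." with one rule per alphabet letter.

  step 4 ⇒ step 5: BACDACBACDABACCBACDAACDABACCBACDA ⇒ CB·AC·DA·B·AC·DA·CB·AC·DA·B·AC·CB·AC·DA·DA·CB·AC·DA·B·AC·AC·DA·B·AC·CB·AC·DA·DA·CB·AC·DA·B·AC
    A ↦ AC
    B ↦ CB
    C ↦ DA
    D ↦ B

A->AC, B->CB, C->DA, D->B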